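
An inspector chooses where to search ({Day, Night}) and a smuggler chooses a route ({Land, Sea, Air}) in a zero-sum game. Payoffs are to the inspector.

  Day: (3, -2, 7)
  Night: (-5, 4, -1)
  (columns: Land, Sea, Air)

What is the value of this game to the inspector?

1/7

Row minima: Day → -2, Night → -5; maximin = -2.
Column maxima: Land → 3, Sea → 4, Air → 7; minimax = 3.
-2 ≠ 3, so there is no saddle point; optimal play is mixed.
Air is strictly dominated by Land (it gives the inspector strictly more in every row), so the smuggler never plays it.
On the remaining 2×2 (Day, Night vs Land, Sea):
Let the inspector play Day with probability p. Expected payoff against Land: 3p + (-5)(1−p) = 8p − 5; against Sea: (-2)p + 4(1−p) = −6p + 4.
Setting these equal: 8p − 5 = −6p + 4 ⇒ 14p = 9 ⇒ p = 9/14, and the value is (8)·(9/14) − 5 = 1/7.
For the smuggler: with q = P(Land), equating Day's and Night's payoffs gives 5q − 2 = −9q + 4 ⇒ q = 3/7.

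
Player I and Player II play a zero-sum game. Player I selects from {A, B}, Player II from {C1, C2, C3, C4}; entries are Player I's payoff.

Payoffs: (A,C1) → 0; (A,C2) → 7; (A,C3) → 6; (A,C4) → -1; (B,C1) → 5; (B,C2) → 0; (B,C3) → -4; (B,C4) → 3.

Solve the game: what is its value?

Row minima: A → -1, B → -4; maximin = -1.
Column maxima: C1 → 5, C2 → 7, C3 → 6, C4 → 3; minimax = 3.
-1 ≠ 3, so there is no saddle point; optimal play is mixed.
C1 is strictly dominated by C4 (it gives Player I strictly more in every row), so Player II never plays it.
C2 is strictly dominated by C3 (it gives Player I strictly more in every row), so Player II never plays it.
On the remaining 2×2 (A, B vs C3, C4):
Let Player I play A with probability p. Expected payoff against C3: 6p + (-4)(1−p) = 10p − 4; against C4: (-1)p + 3(1−p) = −4p + 3.
Setting these equal: 10p − 4 = −4p + 3 ⇒ 14p = 7 ⇒ p = 1/2, and the value is (10)·(1/2) − 4 = 1.
For Player II: with q = P(C3), equating A's and B's payoffs gives 7q − 1 = −7q + 3 ⇒ q = 2/7.

1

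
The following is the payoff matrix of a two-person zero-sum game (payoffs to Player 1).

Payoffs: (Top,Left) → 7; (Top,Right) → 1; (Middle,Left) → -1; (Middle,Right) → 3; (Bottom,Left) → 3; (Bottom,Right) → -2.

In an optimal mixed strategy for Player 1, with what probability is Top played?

Row minima: Top → 1, Middle → -1, Bottom → -2; maximin = 1.
Column maxima: Left → 7, Right → 3; minimax = 3.
1 ≠ 3, so there is no saddle point; optimal play is mixed.
Bottom is strictly dominated by Top, so Player 1 never plays it.
On the remaining 2×2 (Top, Middle vs Left, Right):
Let Player 1 play Top with probability p. Expected payoff against Left: 7p + (-1)(1−p) = 8p − 1; against Right: 1p + 3(1−p) = −2p + 3.
Setting these equal: 8p − 1 = −2p + 3 ⇒ 10p = 4 ⇒ p = 2/5, and the value is (8)·(2/5) − 1 = 11/5.
For Player 2: with q = P(Left), equating Top's and Middle's payoffs gives 6q + 1 = −4q + 3 ⇒ q = 1/5.

2/5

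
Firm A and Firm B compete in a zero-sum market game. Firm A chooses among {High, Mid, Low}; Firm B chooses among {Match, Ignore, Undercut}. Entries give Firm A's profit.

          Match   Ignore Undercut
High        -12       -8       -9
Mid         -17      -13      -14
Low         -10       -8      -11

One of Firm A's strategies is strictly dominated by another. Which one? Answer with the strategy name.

Mid

High gives a strictly higher payoff than Mid against every column: -12 > -17, -8 > -13, -9 > -14.
So Mid is strictly dominated and Firm A never plays it.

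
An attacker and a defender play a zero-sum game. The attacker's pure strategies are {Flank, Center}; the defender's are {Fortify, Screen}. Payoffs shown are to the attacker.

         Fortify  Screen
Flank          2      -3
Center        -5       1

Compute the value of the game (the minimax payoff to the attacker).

-13/11

Row minima: Flank → -3, Center → -5; maximin = -3.
Column maxima: Fortify → 2, Screen → 1; minimax = 1.
-3 ≠ 1, so there is no saddle point; optimal play is mixed.
Let the attacker play Flank with probability p. Expected payoff against Fortify: 2p + (-5)(1−p) = 7p − 5; against Screen: (-3)p + 1(1−p) = −4p + 1.
Setting these equal: 7p − 5 = −4p + 1 ⇒ 11p = 6 ⇒ p = 6/11, and the value is (7)·(6/11) − 5 = -13/11.
For the defender: with q = P(Fortify), equating Flank's and Center's payoffs gives 5q − 3 = −6q + 1 ⇒ q = 4/11.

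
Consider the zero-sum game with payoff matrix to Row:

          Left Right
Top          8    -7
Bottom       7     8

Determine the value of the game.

113/16

Row minima: Top → -7, Bottom → 7; maximin = 7.
Column maxima: Left → 8, Right → 8; minimax = 8.
7 ≠ 8, so there is no saddle point; optimal play is mixed.
Let Row play Top with probability p. Expected payoff against Left: 8p + 7(1−p) = p + 7; against Right: (-7)p + 8(1−p) = −15p + 8.
Setting these equal: p + 7 = −15p + 8 ⇒ 16p = 1 ⇒ p = 1/16, and the value is (1)·(1/16) + 7 = 113/16.
For Column: with q = P(Left), equating Top's and Bottom's payoffs gives 15q − 7 = −q + 8 ⇒ q = 15/16.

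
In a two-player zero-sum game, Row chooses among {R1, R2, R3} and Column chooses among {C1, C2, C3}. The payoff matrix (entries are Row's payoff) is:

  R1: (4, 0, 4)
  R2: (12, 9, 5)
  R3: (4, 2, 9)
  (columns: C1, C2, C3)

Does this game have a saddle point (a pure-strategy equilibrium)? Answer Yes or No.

No

Row minima: R1 → 0, R2 → 5, R3 → 2; maximin = 5.
Column maxima: C1 → 12, C2 → 9, C3 → 9; minimax = 9.
5 ≠ 9, so no pure-strategy equilibrium exists.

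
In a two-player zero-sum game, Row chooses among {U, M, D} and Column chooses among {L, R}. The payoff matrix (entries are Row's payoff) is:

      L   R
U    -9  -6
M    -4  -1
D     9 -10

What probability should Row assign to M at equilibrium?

Row minima: U → -9, M → -4, D → -10; maximin = -4.
Column maxima: L → 9, R → -1; minimax = -1.
-4 ≠ -1, so there is no saddle point; optimal play is mixed.
U is strictly dominated by M, so Row never plays it.
On the remaining 2×2 (M, D vs L, R):
Let Row play M with probability p. Expected payoff against L: (-4)p + 9(1−p) = −13p + 9; against R: (-1)p + (-10)(1−p) = 9p − 10.
Setting these equal: −13p + 9 = 9p − 10 ⇒ −22p = -19 ⇒ p = 19/22, and the value is (-13)·(19/22) + 9 = -49/22.
For Column: with q = P(L), equating M's and D's payoffs gives −3q − 1 = 19q − 10 ⇒ q = 9/22.

19/22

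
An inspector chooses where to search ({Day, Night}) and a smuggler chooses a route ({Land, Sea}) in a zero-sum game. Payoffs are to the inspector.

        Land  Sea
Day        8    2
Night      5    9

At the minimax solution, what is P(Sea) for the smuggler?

Row minima: Day → 2, Night → 5; maximin = 5.
Column maxima: Land → 8, Sea → 9; minimax = 8.
5 ≠ 8, so there is no saddle point; optimal play is mixed.
Let the inspector play Day with probability p. Expected payoff against Land: 8p + 5(1−p) = 3p + 5; against Sea: 2p + 9(1−p) = −7p + 9.
Setting these equal: 3p + 5 = −7p + 9 ⇒ 10p = 4 ⇒ p = 2/5, and the value is (3)·(2/5) + 5 = 31/5.
For the smuggler: with q = P(Land), equating Day's and Night's payoffs gives 6q + 2 = −4q + 9 ⇒ q = 7/10.

3/10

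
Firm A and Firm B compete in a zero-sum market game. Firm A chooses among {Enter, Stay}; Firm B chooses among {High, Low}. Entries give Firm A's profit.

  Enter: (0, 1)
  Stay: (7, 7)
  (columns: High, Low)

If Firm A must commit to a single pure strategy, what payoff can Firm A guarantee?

7

Row minima: Enter → 0, Stay → 7.
The best of these is 7.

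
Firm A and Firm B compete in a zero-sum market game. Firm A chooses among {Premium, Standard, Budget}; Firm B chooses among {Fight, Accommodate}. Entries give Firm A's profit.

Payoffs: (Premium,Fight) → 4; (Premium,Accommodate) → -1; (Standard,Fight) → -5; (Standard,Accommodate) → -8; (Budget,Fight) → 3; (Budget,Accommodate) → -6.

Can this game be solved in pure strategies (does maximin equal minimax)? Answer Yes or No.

Yes

Row minima: Premium → -1, Standard → -8, Budget → -6; maximin = -1.
Column maxima: Fight → 4, Accommodate → -1; minimax = -1.
maximin = minimax = -1, so a saddle point exists.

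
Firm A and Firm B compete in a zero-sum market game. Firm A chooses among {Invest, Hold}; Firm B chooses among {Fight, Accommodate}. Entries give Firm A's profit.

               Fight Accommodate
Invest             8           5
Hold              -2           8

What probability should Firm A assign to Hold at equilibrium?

Row minima: Invest → 5, Hold → -2; maximin = 5.
Column maxima: Fight → 8, Accommodate → 8; minimax = 8.
5 ≠ 8, so there is no saddle point; optimal play is mixed.
Let Firm A play Invest with probability p. Expected payoff against Fight: 8p + (-2)(1−p) = 10p − 2; against Accommodate: 5p + 8(1−p) = −3p + 8.
Setting these equal: 10p − 2 = −3p + 8 ⇒ 13p = 10 ⇒ p = 10/13, and the value is (10)·(10/13) − 2 = 74/13.
For Firm B: with q = P(Fight), equating Invest's and Hold's payoffs gives 3q + 5 = −10q + 8 ⇒ q = 3/13.

3/13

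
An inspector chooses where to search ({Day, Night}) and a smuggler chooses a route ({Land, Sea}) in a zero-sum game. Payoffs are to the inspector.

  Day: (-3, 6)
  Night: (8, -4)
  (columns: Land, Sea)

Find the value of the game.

Row minima: Day → -3, Night → -4; maximin = -3.
Column maxima: Land → 8, Sea → 6; minimax = 6.
-3 ≠ 6, so there is no saddle point; optimal play is mixed.
Let the inspector play Day with probability p. Expected payoff against Land: (-3)p + 8(1−p) = −11p + 8; against Sea: 6p + (-4)(1−p) = 10p − 4.
Setting these equal: −11p + 8 = 10p − 4 ⇒ −21p = -12 ⇒ p = 4/7, and the value is (-11)·(4/7) + 8 = 12/7.
For the smuggler: with q = P(Land), equating Day's and Night's payoffs gives −9q + 6 = 12q − 4 ⇒ q = 10/21.

12/7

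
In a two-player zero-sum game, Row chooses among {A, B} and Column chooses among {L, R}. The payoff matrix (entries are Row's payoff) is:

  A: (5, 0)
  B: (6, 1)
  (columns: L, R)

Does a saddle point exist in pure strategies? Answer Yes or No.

Row minima: A → 0, B → 1; maximin = 1.
Column maxima: L → 6, R → 1; minimax = 1.
maximin = minimax = 1, so a saddle point exists.

Yes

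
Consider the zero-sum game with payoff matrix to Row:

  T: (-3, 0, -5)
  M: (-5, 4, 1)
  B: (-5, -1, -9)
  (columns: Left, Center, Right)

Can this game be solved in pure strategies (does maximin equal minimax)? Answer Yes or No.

No

Row minima: T → -5, M → -5, B → -9; maximin = -5.
Column maxima: Left → -3, Center → 4, Right → 1; minimax = -3.
-5 ≠ -3, so no pure-strategy equilibrium exists.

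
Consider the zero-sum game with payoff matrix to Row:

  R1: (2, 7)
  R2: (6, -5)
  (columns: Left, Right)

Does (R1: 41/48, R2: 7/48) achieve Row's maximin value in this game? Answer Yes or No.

No

Against Left this mix gives (41/48)·2 + (7/48)·6 = 31/12.
Against Right this mix gives (41/48)·7 + (7/48)·(-5) = 21/4.
Column will play Left, holding Row to 31/12. Shifting weight toward the row that does better against Left would raise this floor (the equalizing mix achieves 13/4 against both Left and Right), so the proposed strategy is not optimal.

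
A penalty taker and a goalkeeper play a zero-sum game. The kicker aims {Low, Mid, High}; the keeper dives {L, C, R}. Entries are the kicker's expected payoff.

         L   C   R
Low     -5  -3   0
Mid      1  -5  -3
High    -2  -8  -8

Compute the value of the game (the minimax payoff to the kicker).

Row minima: Low → -5, Mid → -5, High → -8; maximin = -5.
Column maxima: L → 1, C → -3, R → 0; minimax = -3.
-5 ≠ -3, so there is no saddle point; optimal play is mixed.
High is strictly dominated by Mid, so the kicker never plays it.
With High eliminated, R is strictly dominated by C (it gives the kicker strictly more in every remaining row), so the keeper never plays it.
On the remaining 2×2 (Low, Mid vs L, C):
Let the kicker play Low with probability p. Expected payoff against L: (-5)p + 1(1−p) = −6p + 1; against C: (-3)p + (-5)(1−p) = 2p − 5.
Setting these equal: −6p + 1 = 2p − 5 ⇒ −8p = -6 ⇒ p = 3/4, and the value is (-6)·(3/4) + 1 = -7/2.
For the keeper: with q = P(L), equating Low's and Mid's payoffs gives −2q − 3 = 6q − 5 ⇒ q = 1/4.

-7/2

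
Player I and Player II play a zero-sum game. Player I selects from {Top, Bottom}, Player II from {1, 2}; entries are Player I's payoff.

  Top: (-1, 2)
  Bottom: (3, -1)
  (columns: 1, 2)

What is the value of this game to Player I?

Row minima: Top → -1, Bottom → -1; maximin = -1.
Column maxima: 1 → 3, 2 → 2; minimax = 2.
-1 ≠ 2, so there is no saddle point; optimal play is mixed.
Let Player I play Top with probability p. Expected payoff against 1: (-1)p + 3(1−p) = −4p + 3; against 2: 2p + (-1)(1−p) = 3p − 1.
Setting these equal: −4p + 3 = 3p − 1 ⇒ −7p = -4 ⇒ p = 4/7, and the value is (-4)·(4/7) + 3 = 5/7.
For Player II: with q = P(1), equating Top's and Bottom's payoffs gives −3q + 2 = 4q − 1 ⇒ q = 3/7.

5/7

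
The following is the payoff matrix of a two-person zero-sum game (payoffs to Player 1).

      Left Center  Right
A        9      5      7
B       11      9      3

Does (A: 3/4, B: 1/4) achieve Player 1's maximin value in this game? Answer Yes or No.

Yes

Against Left this mix gives (3/4)·9 + (1/4)·11 = 19/2.
Against Center this mix gives (3/4)·5 + (1/4)·9 = 6.
Against Right this mix gives (3/4)·7 + (1/4)·3 = 6.
All of Player 2's active replies (Center, Right) yield 6, and no column does worse for Player 1. The mix makes Player 2 indifferent and guarantees 6, so it is optimal.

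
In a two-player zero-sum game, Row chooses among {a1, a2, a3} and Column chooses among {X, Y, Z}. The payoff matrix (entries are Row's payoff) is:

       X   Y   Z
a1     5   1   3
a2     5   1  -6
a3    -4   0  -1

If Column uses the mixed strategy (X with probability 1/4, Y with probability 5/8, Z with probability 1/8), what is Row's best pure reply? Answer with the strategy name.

a1

Expected payoff of a1: (1/4)·5 + (5/8)·1 + (1/8)·3 = 9/4.
Expected payoff of a2: (1/4)·5 + (5/8)·1 + (1/8)·(-6) = 9/8.
Expected payoff of a3: (1/4)·(-4) + (5/8)·0 + (1/8)·(-1) = -9/8.
The largest is 9/4, so Row's best response is a1.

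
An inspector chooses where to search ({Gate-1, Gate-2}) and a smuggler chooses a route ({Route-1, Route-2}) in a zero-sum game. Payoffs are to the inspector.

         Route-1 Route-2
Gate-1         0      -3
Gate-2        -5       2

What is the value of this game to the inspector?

Row minima: Gate-1 → -3, Gate-2 → -5; maximin = -3.
Column maxima: Route-1 → 0, Route-2 → 2; minimax = 0.
-3 ≠ 0, so there is no saddle point; optimal play is mixed.
Let the inspector play Gate-1 with probability p. Expected payoff against Route-1: 0p + (-5)(1−p) = 5p − 5; against Route-2: (-3)p + 2(1−p) = −5p + 2.
Setting these equal: 5p − 5 = −5p + 2 ⇒ 10p = 7 ⇒ p = 7/10, and the value is (5)·(7/10) − 5 = -3/2.
For the smuggler: with q = P(Route-1), equating Gate-1's and Gate-2's payoffs gives 3q − 3 = −7q + 2 ⇒ q = 1/2.

-3/2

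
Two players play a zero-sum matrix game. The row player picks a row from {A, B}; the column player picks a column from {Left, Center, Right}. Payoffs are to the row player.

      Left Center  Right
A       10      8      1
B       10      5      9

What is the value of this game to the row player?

Row minima: A → 1, B → 5; maximin = 5.
Column maxima: Left → 10, Center → 8, Right → 9; minimax = 8.
5 ≠ 8, so there is no saddle point; optimal play is mixed.
Left is strictly dominated by Center (it gives the row player strictly more in every row), so the column player never plays it.
On the remaining 2×2 (A, B vs Center, Right):
Let the row player play A with probability p. Expected payoff against Center: 8p + 5(1−p) = 3p + 5; against Right: 1p + 9(1−p) = −8p + 9.
Setting these equal: 3p + 5 = −8p + 9 ⇒ 11p = 4 ⇒ p = 4/11, and the value is (3)·(4/11) + 5 = 67/11.
For the column player: with q = P(Center), equating A's and B's payoffs gives 7q + 1 = −4q + 9 ⇒ q = 8/11.

67/11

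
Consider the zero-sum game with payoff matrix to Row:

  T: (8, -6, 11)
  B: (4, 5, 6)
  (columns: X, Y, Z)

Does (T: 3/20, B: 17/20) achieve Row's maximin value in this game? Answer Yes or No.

Against X this mix gives (3/20)·8 + (17/20)·4 = 23/5.
Against Y this mix gives (3/20)·(-6) + (17/20)·5 = 67/20.
Against Z this mix gives (3/20)·11 + (17/20)·6 = 27/4.
Column will play Y, holding Row to 67/20. Shifting weight toward the row that does better against Y would raise this floor (the equalizing mix achieves 64/15 against both Y and X), so the proposed strategy is not optimal.

No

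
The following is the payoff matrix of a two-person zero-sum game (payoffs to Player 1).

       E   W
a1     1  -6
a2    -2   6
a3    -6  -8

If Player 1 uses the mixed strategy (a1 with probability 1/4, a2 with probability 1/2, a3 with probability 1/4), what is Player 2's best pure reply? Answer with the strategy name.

If Player 2 plays E, Player 1's expected payoff is (1/4)·1 + (1/2)·(-2) + (1/4)·(-6) = -9/4.
If Player 2 plays W, Player 1's expected payoff is (1/4)·(-6) + (1/2)·6 + (1/4)·(-8) = -1/2.
Player 2 minimizes Player 1's payoff; the smallest is -9/4, so the best response is E.

E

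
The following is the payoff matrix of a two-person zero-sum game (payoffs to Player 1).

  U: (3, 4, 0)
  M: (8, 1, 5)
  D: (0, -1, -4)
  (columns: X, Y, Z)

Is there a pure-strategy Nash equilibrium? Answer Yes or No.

Row minima: U → 0, M → 1, D → -4; maximin = 1.
Column maxima: X → 8, Y → 4, Z → 5; minimax = 4.
1 ≠ 4, so no pure-strategy equilibrium exists.

No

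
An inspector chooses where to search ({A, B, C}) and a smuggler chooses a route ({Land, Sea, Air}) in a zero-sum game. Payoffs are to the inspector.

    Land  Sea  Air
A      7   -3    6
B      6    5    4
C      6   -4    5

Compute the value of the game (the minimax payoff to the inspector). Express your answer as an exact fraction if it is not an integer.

Row minima: A → -3, B → 4, C → -4; maximin = 4.
Column maxima: Land → 7, Sea → 5, Air → 6; minimax = 5.
4 ≠ 5, so there is no saddle point; optimal play is mixed.
C is strictly dominated by A, so the inspector never plays it.
Land is strictly dominated by Sea (it gives the inspector strictly more in every row), so the smuggler never plays it.
On the remaining 2×2 (A, B vs Sea, Air):
Let the inspector play A with probability p. Expected payoff against Sea: (-3)p + 5(1−p) = −8p + 5; against Air: 6p + 4(1−p) = 2p + 4.
Setting these equal: −8p + 5 = 2p + 4 ⇒ −10p = -1 ⇒ p = 1/10, and the value is (-8)·(1/10) + 5 = 21/5.
For the smuggler: with q = P(Sea), equating A's and B's payoffs gives −9q + 6 = q + 4 ⇒ q = 1/5.

21/5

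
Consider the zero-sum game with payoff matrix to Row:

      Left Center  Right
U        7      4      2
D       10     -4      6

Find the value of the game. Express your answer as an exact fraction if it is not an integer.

8/3

Row minima: U → 2, D → -4; maximin = 2.
Column maxima: Left → 10, Center → 4, Right → 6; minimax = 4.
2 ≠ 4, so there is no saddle point; optimal play is mixed.
Left is strictly dominated by Center (it gives Row strictly more in every row), so Column never plays it.
On the remaining 2×2 (U, D vs Center, Right):
Let Row play U with probability p. Expected payoff against Center: 4p + (-4)(1−p) = 8p − 4; against Right: 2p + 6(1−p) = −4p + 6.
Setting these equal: 8p − 4 = −4p + 6 ⇒ 12p = 10 ⇒ p = 5/6, and the value is (8)·(5/6) − 4 = 8/3.
For Column: with q = P(Center), equating U's and D's payoffs gives 2q + 2 = −10q + 6 ⇒ q = 1/3.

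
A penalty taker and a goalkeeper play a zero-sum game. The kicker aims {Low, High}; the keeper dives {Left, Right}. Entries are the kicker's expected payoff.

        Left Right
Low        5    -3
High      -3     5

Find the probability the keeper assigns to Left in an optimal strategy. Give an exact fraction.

Row minima: Low → -3, High → -3; maximin = -3.
Column maxima: Left → 5, Right → 5; minimax = 5.
-3 ≠ 5, so there is no saddle point; optimal play is mixed.
Let the kicker play Low with probability p. Expected payoff against Left: 5p + (-3)(1−p) = 8p − 3; against Right: (-3)p + 5(1−p) = −8p + 5.
Setting these equal: 8p − 3 = −8p + 5 ⇒ 16p = 8 ⇒ p = 1/2, and the value is (8)·(1/2) − 3 = 1.
For the keeper: with q = P(Left), equating Low's and High's payoffs gives 8q − 3 = −8q + 5 ⇒ q = 1/2.

1/2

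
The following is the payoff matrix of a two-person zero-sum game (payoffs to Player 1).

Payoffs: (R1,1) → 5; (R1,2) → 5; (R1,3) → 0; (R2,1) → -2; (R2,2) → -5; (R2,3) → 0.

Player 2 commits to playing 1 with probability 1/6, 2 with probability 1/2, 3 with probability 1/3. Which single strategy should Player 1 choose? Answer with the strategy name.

R1

Expected payoff of R1: (1/6)·5 + (1/2)·5 + (1/3)·0 = 10/3.
Expected payoff of R2: (1/6)·(-2) + (1/2)·(-5) + (1/3)·0 = -17/6.
The largest is 10/3, so Player 1's best response is R1.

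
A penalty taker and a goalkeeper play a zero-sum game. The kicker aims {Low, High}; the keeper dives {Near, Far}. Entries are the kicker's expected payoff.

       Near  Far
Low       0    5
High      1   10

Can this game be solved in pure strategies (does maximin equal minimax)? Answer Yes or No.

Row minima: Low → 0, High → 1; maximin = 1.
Column maxima: Near → 1, Far → 10; minimax = 1.
maximin = minimax = 1, so a saddle point exists.

Yes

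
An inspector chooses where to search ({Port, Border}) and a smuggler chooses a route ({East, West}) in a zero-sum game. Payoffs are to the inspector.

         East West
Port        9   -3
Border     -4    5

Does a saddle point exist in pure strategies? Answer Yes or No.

Row minima: Port → -3, Border → -4; maximin = -3.
Column maxima: East → 9, West → 5; minimax = 5.
-3 ≠ 5, so no pure-strategy equilibrium exists.

No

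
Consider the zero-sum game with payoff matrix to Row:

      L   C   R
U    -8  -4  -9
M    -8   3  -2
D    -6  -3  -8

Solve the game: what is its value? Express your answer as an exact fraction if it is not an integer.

-13/2

Row minima: U → -9, M → -8, D → -8; maximin = -8.
Column maxima: L → -6, C → 3, R → -2; minimax = -6.
-8 ≠ -6, so there is no saddle point; optimal play is mixed.
U is strictly dominated by D, so Row never plays it.
C is strictly dominated by L (it gives Row strictly more in every row), so Column never plays it.
On the remaining 2×2 (M, D vs L, R):
Let Row play M with probability p. Expected payoff against L: (-8)p + (-6)(1−p) = −2p − 6; against R: (-2)p + (-8)(1−p) = 6p − 8.
Setting these equal: −2p − 6 = 6p − 8 ⇒ −8p = -2 ⇒ p = 1/4, and the value is (-2)·(1/4) − 6 = -13/2.
For Column: with q = P(L), equating M's and D's payoffs gives −6q − 2 = 2q − 8 ⇒ q = 3/4.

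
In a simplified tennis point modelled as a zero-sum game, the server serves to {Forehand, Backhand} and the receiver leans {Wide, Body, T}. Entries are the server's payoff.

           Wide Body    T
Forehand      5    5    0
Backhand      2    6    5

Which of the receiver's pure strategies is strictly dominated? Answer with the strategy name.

T holds the server's payoff strictly below Body in every row: 0 < 5, 5 < 6.
So Body is strictly dominated for the receiver.

Body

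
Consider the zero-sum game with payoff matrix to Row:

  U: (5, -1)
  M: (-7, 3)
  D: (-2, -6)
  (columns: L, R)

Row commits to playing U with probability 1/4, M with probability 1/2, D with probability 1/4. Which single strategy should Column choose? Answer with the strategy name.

L

If Column plays L, Row's expected payoff is (1/4)·5 + (1/2)·(-7) + (1/4)·(-2) = -11/4.
If Column plays R, Row's expected payoff is (1/4)·(-1) + (1/2)·3 + (1/4)·(-6) = -1/4.
Column minimizes Row's payoff; the smallest is -11/4, so the best response is L.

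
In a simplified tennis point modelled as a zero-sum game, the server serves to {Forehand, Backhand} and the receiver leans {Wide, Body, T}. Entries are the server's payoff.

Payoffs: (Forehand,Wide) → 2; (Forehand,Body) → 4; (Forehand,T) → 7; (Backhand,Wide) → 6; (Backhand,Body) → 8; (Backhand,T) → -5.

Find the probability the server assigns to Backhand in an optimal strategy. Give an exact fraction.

5/16

Row minima: Forehand → 2, Backhand → -5; maximin = 2.
Column maxima: Wide → 6, Body → 8, T → 7; minimax = 6.
2 ≠ 6, so there is no saddle point; optimal play is mixed.
Body is strictly dominated by Wide (it gives the server strictly more in every row), so the receiver never plays it.
On the remaining 2×2 (Forehand, Backhand vs Wide, T):
Let the server play Forehand with probability p. Expected payoff against Wide: 2p + 6(1−p) = −4p + 6; against T: 7p + (-5)(1−p) = 12p − 5.
Setting these equal: −4p + 6 = 12p − 5 ⇒ −16p = -11 ⇒ p = 11/16, and the value is (-4)·(11/16) + 6 = 13/4.
For the receiver: with q = P(Wide), equating Forehand's and Backhand's payoffs gives −5q + 7 = 11q − 5 ⇒ q = 3/4.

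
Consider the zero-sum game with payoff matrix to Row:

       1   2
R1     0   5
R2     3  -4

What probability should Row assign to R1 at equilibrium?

7/12

Row minima: R1 → 0, R2 → -4; maximin = 0.
Column maxima: 1 → 3, 2 → 5; minimax = 3.
0 ≠ 3, so there is no saddle point; optimal play is mixed.
Let Row play R1 with probability p. Expected payoff against 1: 0p + 3(1−p) = −3p + 3; against 2: 5p + (-4)(1−p) = 9p − 4.
Setting these equal: −3p + 3 = 9p − 4 ⇒ −12p = -7 ⇒ p = 7/12, and the value is (-3)·(7/12) + 3 = 5/4.
For Column: with q = P(1), equating R1's and R2's payoffs gives −5q + 5 = 7q − 4 ⇒ q = 3/4.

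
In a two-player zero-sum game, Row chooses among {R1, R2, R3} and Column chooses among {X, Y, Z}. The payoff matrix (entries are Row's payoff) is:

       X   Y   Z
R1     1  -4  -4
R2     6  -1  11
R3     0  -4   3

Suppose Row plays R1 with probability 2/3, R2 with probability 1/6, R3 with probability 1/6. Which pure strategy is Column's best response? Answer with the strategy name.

Y

If Column plays X, Row's expected payoff is (2/3)·1 + (1/6)·6 + (1/6)·0 = 5/3.
If Column plays Y, Row's expected payoff is (2/3)·(-4) + (1/6)·(-1) + (1/6)·(-4) = -7/2.
If Column plays Z, Row's expected payoff is (2/3)·(-4) + (1/6)·11 + (1/6)·3 = -1/3.
Column minimizes Row's payoff; the smallest is -7/2, so the best response is Y.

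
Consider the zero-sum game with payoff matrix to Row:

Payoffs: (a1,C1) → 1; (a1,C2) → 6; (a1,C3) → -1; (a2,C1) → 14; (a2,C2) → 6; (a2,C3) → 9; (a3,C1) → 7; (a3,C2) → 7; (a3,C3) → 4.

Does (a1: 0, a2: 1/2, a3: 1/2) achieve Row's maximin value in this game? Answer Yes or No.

Yes

Against C1 this mix gives (1/2)·14 + (1/2)·7 = 21/2.
Against C2 this mix gives (1/2)·6 + (1/2)·7 = 13/2.
Against C3 this mix gives (1/2)·9 + (1/2)·4 = 13/2.
All of Column's active replies (C2, C3) yield 13/2, and no column does worse for Row. The mix makes Column indifferent and guarantees 13/2, so it is optimal.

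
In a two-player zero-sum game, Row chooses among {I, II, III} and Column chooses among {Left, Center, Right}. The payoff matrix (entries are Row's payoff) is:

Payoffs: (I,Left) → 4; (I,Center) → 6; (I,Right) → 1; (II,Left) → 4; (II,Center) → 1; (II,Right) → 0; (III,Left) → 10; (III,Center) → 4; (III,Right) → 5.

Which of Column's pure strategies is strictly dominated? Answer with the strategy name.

Right holds Row's payoff strictly below Left in every row: 1 < 4, 0 < 4, 5 < 10.
So Left is strictly dominated for Column.

Left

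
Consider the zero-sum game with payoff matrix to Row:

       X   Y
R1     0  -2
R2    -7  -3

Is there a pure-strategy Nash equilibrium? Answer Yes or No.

Yes

Row minima: R1 → -2, R2 → -7; maximin = -2.
Column maxima: X → 0, Y → -2; minimax = -2.
maximin = minimax = -2, so a saddle point exists.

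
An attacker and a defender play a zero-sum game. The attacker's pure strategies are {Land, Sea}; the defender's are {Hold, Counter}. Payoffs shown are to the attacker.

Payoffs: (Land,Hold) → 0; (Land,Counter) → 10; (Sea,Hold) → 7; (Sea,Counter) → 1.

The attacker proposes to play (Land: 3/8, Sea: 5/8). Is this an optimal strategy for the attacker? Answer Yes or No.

Yes

Against Hold this mix gives (3/8)·0 + (5/8)·7 = 35/8.
Against Counter this mix gives (3/8)·10 + (5/8)·1 = 35/8.
All of the defender's active replies (Hold, Counter) yield 35/8, and no column does worse for the attacker. The mix makes the defender indifferent and guarantees 35/8, so it is optimal.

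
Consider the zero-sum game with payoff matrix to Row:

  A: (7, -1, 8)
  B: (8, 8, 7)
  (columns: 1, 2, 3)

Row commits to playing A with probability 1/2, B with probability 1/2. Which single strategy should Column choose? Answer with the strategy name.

2

If Column plays 1, Row's expected payoff is (1/2)·7 + (1/2)·8 = 15/2.
If Column plays 2, Row's expected payoff is (1/2)·(-1) + (1/2)·8 = 7/2.
If Column plays 3, Row's expected payoff is (1/2)·8 + (1/2)·7 = 15/2.
Column minimizes Row's payoff; the smallest is 7/2, so the best response is 2.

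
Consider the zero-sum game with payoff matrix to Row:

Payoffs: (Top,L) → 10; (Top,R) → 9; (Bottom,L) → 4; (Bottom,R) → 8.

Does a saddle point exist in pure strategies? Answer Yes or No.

Yes

Row minima: Top → 9, Bottom → 4; maximin = 9.
Column maxima: L → 10, R → 9; minimax = 9.
maximin = minimax = 9, so a saddle point exists.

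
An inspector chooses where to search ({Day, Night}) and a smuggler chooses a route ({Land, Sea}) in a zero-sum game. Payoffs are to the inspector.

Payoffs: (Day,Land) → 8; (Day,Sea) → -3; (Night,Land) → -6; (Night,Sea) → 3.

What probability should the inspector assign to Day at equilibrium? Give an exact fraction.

Row minima: Day → -3, Night → -6; maximin = -3.
Column maxima: Land → 8, Sea → 3; minimax = 3.
-3 ≠ 3, so there is no saddle point; optimal play is mixed.
Let the inspector play Day with probability p. Expected payoff against Land: 8p + (-6)(1−p) = 14p − 6; against Sea: (-3)p + 3(1−p) = −6p + 3.
Setting these equal: 14p − 6 = −6p + 3 ⇒ 20p = 9 ⇒ p = 9/20, and the value is (14)·(9/20) − 6 = 3/10.
For the smuggler: with q = P(Land), equating Day's and Night's payoffs gives 11q − 3 = −9q + 3 ⇒ q = 3/10.

9/20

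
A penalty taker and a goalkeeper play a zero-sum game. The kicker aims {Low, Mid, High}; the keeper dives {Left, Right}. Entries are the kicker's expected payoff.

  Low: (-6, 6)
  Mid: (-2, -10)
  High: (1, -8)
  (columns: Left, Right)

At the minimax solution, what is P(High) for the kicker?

4/7

Row minima: Low → -6, Mid → -10, High → -8; maximin = -6.
Column maxima: Left → 1, Right → 6; minimax = 1.
-6 ≠ 1, so there is no saddle point; optimal play is mixed.
Mid is strictly dominated by High, so the kicker never plays it.
On the remaining 2×2 (Low, High vs Left, Right):
Let the kicker play Low with probability p. Expected payoff against Left: (-6)p + 1(1−p) = −7p + 1; against Right: 6p + (-8)(1−p) = 14p − 8.
Setting these equal: −7p + 1 = 14p − 8 ⇒ −21p = -9 ⇒ p = 3/7, and the value is (-7)·(3/7) + 1 = -2.
For the keeper: with q = P(Left), equating Low's and High's payoffs gives −12q + 6 = 9q − 8 ⇒ q = 2/3.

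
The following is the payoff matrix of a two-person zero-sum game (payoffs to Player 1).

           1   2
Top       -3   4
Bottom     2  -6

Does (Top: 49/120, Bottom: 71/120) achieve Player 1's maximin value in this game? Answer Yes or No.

No

Against 1 this mix gives (49/120)·(-3) + (71/120)·2 = -1/24.
Against 2 this mix gives (49/120)·4 + (71/120)·(-6) = -23/12.
Player 2 will play 2, holding Player 1 to -23/12. Shifting weight toward the row that does better against 2 would raise this floor (the equalizing mix achieves -2/3 against both 2 and 1), so the proposed strategy is not optimal.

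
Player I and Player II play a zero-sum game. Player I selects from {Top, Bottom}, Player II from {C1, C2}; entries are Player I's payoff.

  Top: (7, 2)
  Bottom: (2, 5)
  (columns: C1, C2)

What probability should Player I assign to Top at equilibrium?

Row minima: Top → 2, Bottom → 2; maximin = 2.
Column maxima: C1 → 7, C2 → 5; minimax = 5.
2 ≠ 5, so there is no saddle point; optimal play is mixed.
Let Player I play Top with probability p. Expected payoff against C1: 7p + 2(1−p) = 5p + 2; against C2: 2p + 5(1−p) = −3p + 5.
Setting these equal: 5p + 2 = −3p + 5 ⇒ 8p = 3 ⇒ p = 3/8, and the value is (5)·(3/8) + 2 = 31/8.
For Player II: with q = P(C1), equating Top's and Bottom's payoffs gives 5q + 2 = −3q + 5 ⇒ q = 3/8.

3/8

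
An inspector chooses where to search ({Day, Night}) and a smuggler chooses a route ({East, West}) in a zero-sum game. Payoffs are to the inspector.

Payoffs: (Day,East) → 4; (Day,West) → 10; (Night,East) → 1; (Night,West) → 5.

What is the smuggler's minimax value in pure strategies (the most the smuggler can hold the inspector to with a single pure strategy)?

Column maxima: East → 4, West → 10.
The smallest of these is 4.

4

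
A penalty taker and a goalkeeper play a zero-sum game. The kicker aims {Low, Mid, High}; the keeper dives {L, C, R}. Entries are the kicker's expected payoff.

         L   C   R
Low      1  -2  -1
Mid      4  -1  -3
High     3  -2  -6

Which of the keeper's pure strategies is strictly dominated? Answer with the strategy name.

L

C holds the kicker's payoff strictly below L in every row: -2 < 1, -1 < 4, -2 < 3.
So L is strictly dominated for the keeper.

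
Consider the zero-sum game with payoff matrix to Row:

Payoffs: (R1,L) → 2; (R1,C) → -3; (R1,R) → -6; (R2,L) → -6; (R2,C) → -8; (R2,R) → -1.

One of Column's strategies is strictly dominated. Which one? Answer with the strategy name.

C holds Row's payoff strictly below L in every row: -3 < 2, -8 < -6.
So L is strictly dominated for Column.

L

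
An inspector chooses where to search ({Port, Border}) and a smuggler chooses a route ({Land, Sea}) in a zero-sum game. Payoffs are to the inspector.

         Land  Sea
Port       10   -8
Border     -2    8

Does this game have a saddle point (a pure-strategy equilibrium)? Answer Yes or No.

Row minima: Port → -8, Border → -2; maximin = -2.
Column maxima: Land → 10, Sea → 8; minimax = 8.
-2 ≠ 8, so no pure-strategy equilibrium exists.

No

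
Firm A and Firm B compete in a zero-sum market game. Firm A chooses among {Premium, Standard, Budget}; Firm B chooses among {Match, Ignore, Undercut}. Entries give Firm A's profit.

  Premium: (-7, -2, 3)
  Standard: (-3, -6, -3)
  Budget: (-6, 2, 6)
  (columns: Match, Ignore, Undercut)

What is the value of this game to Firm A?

Row minima: Premium → -7, Standard → -6, Budget → -6; maximin = -6.
Column maxima: Match → -3, Ignore → 2, Undercut → 6; minimax = -3.
-6 ≠ -3, so there is no saddle point; optimal play is mixed.
Premium is strictly dominated by Budget, so Firm A never plays it.
Undercut is strictly dominated by Ignore (it gives Firm A strictly more in every row), so Firm B never plays it.
On the remaining 2×2 (Standard, Budget vs Match, Ignore):
Let Firm A play Standard with probability p. Expected payoff against Match: (-3)p + (-6)(1−p) = 3p − 6; against Ignore: (-6)p + 2(1−p) = −8p + 2.
Setting these equal: 3p − 6 = −8p + 2 ⇒ 11p = 8 ⇒ p = 8/11, and the value is (3)·(8/11) − 6 = -42/11.
For Firm B: with q = P(Match), equating Standard's and Budget's payoffs gives 3q − 6 = −8q + 2 ⇒ q = 8/11.

-42/11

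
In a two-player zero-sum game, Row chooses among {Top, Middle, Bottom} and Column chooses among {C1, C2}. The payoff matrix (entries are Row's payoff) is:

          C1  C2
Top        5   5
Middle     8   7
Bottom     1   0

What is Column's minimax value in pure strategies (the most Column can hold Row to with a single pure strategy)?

7

Column maxima: C1 → 8, C2 → 7.
The smallest of these is 7.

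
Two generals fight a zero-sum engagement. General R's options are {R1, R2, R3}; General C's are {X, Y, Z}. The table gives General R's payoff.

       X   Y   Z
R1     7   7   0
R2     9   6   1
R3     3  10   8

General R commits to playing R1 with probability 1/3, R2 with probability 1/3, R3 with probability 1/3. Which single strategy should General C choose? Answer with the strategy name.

If General C plays X, General R's expected payoff is (1/3)·7 + (1/3)·9 + (1/3)·3 = 19/3.
If General C plays Y, General R's expected payoff is (1/3)·7 + (1/3)·6 + (1/3)·10 = 23/3.
If General C plays Z, General R's expected payoff is (1/3)·0 + (1/3)·1 + (1/3)·8 = 3.
General C minimizes General R's payoff; the smallest is 3, so the best response is Z.

Z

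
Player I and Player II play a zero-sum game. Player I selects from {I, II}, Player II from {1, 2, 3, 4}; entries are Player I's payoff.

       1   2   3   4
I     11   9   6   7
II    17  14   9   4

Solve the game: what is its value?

13/2

Row minima: I → 6, II → 4; maximin = 6.
Column maxima: 1 → 17, 2 → 14, 3 → 9, 4 → 7; minimax = 7.
6 ≠ 7, so there is no saddle point; optimal play is mixed.
1 is strictly dominated by 2 (it gives Player I strictly more in every row), so Player II never plays it.
2 is strictly dominated by 3 (it gives Player I strictly more in every row), so Player II never plays it.
On the remaining 2×2 (I, II vs 3, 4):
Let Player I play I with probability p. Expected payoff against 3: 6p + 9(1−p) = −3p + 9; against 4: 7p + 4(1−p) = 3p + 4.
Setting these equal: −3p + 9 = 3p + 4 ⇒ −6p = -5 ⇒ p = 5/6, and the value is (-3)·(5/6) + 9 = 13/2.
For Player II: with q = P(3), equating I's and II's payoffs gives −q + 7 = 5q + 4 ⇒ q = 1/2.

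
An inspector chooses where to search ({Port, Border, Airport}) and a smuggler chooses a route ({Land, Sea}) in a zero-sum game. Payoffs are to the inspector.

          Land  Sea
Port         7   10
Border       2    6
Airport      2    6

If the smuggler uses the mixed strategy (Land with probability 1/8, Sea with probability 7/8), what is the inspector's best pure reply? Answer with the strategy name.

Port

Expected payoff of Port: (1/8)·7 + (7/8)·10 = 77/8.
Expected payoff of Border: (1/8)·2 + (7/8)·6 = 11/2.
Expected payoff of Airport: (1/8)·2 + (7/8)·6 = 11/2.
The largest is 77/8, so the inspector's best response is Port.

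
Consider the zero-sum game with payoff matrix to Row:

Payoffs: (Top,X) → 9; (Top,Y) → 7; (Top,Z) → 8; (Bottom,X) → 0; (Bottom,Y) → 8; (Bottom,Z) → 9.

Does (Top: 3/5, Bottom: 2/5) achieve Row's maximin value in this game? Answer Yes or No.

No

Against X this mix gives (3/5)·9 + (2/5)·0 = 27/5.
Against Y this mix gives (3/5)·7 + (2/5)·8 = 37/5.
Against Z this mix gives (3/5)·8 + (2/5)·9 = 42/5.
Column will play X, holding Row to 27/5. Shifting weight toward the row that does better against X would raise this floor (the equalizing mix achieves 36/5 against both X and Y), so the proposed strategy is not optimal.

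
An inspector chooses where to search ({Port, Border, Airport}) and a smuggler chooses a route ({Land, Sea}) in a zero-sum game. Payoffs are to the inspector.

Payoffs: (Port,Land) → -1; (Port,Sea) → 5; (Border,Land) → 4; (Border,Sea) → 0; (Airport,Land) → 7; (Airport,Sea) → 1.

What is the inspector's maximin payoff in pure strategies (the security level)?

1

Row minima: Port → -1, Border → 0, Airport → 1.
The best of these is 1.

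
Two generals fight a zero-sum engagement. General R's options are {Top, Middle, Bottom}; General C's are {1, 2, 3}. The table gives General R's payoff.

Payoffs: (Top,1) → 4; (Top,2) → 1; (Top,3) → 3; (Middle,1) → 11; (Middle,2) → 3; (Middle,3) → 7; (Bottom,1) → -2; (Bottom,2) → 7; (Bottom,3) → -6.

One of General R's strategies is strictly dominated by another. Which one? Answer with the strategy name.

Middle gives a strictly higher payoff than Top against every column: 11 > 4, 3 > 1, 7 > 3.
So Top is strictly dominated and General R never plays it.

Top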